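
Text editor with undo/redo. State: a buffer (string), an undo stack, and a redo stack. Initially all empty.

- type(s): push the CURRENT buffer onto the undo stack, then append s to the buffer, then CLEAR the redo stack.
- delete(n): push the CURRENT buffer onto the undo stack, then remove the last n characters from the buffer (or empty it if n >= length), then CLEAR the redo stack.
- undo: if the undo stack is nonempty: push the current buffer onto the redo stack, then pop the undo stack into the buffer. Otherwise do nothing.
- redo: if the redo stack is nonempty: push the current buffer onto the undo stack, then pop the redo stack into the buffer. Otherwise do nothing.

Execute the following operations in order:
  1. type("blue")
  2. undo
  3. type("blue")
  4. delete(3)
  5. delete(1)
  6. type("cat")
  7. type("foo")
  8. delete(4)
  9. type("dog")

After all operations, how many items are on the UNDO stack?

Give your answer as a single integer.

After op 1 (type): buf='blue' undo_depth=1 redo_depth=0
After op 2 (undo): buf='(empty)' undo_depth=0 redo_depth=1
After op 3 (type): buf='blue' undo_depth=1 redo_depth=0
After op 4 (delete): buf='b' undo_depth=2 redo_depth=0
After op 5 (delete): buf='(empty)' undo_depth=3 redo_depth=0
After op 6 (type): buf='cat' undo_depth=4 redo_depth=0
After op 7 (type): buf='catfoo' undo_depth=5 redo_depth=0
After op 8 (delete): buf='ca' undo_depth=6 redo_depth=0
After op 9 (type): buf='cadog' undo_depth=7 redo_depth=0

Answer: 7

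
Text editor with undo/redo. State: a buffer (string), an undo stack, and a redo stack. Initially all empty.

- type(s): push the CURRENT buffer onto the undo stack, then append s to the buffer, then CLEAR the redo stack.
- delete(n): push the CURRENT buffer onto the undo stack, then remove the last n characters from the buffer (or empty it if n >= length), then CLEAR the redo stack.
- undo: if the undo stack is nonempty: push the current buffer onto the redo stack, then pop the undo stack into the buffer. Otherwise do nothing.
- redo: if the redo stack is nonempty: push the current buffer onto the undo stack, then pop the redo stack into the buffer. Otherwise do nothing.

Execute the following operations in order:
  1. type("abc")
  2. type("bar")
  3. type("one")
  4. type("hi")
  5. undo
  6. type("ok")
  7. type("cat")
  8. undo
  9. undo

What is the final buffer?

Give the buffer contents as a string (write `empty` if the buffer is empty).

After op 1 (type): buf='abc' undo_depth=1 redo_depth=0
After op 2 (type): buf='abcbar' undo_depth=2 redo_depth=0
After op 3 (type): buf='abcbarone' undo_depth=3 redo_depth=0
After op 4 (type): buf='abcbaronehi' undo_depth=4 redo_depth=0
After op 5 (undo): buf='abcbarone' undo_depth=3 redo_depth=1
After op 6 (type): buf='abcbaroneok' undo_depth=4 redo_depth=0
After op 7 (type): buf='abcbaroneokcat' undo_depth=5 redo_depth=0
After op 8 (undo): buf='abcbaroneok' undo_depth=4 redo_depth=1
After op 9 (undo): buf='abcbarone' undo_depth=3 redo_depth=2

Answer: abcbarone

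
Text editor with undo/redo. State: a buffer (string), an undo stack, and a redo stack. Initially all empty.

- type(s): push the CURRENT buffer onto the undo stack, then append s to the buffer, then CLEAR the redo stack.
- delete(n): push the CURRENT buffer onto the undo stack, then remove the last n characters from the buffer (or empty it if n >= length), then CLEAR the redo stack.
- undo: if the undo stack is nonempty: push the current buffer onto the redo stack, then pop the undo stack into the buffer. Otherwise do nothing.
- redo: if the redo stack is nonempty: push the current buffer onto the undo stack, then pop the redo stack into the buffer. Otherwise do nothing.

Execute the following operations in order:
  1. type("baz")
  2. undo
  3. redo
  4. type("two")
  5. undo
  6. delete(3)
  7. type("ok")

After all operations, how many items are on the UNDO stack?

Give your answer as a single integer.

Answer: 3

Derivation:
After op 1 (type): buf='baz' undo_depth=1 redo_depth=0
After op 2 (undo): buf='(empty)' undo_depth=0 redo_depth=1
After op 3 (redo): buf='baz' undo_depth=1 redo_depth=0
After op 4 (type): buf='baztwo' undo_depth=2 redo_depth=0
After op 5 (undo): buf='baz' undo_depth=1 redo_depth=1
After op 6 (delete): buf='(empty)' undo_depth=2 redo_depth=0
After op 7 (type): buf='ok' undo_depth=3 redo_depth=0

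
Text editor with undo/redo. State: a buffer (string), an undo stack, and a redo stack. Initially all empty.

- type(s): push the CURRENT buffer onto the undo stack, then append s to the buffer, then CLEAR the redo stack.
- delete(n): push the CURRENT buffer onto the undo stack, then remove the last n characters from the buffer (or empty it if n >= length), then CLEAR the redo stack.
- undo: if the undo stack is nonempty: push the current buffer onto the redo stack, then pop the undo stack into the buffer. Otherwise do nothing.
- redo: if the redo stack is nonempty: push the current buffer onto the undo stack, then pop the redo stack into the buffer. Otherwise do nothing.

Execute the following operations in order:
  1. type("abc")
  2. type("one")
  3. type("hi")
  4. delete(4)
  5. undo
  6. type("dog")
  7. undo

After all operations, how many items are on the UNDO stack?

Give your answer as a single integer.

Answer: 3

Derivation:
After op 1 (type): buf='abc' undo_depth=1 redo_depth=0
After op 2 (type): buf='abcone' undo_depth=2 redo_depth=0
After op 3 (type): buf='abconehi' undo_depth=3 redo_depth=0
After op 4 (delete): buf='abco' undo_depth=4 redo_depth=0
After op 5 (undo): buf='abconehi' undo_depth=3 redo_depth=1
After op 6 (type): buf='abconehidog' undo_depth=4 redo_depth=0
After op 7 (undo): buf='abconehi' undo_depth=3 redo_depth=1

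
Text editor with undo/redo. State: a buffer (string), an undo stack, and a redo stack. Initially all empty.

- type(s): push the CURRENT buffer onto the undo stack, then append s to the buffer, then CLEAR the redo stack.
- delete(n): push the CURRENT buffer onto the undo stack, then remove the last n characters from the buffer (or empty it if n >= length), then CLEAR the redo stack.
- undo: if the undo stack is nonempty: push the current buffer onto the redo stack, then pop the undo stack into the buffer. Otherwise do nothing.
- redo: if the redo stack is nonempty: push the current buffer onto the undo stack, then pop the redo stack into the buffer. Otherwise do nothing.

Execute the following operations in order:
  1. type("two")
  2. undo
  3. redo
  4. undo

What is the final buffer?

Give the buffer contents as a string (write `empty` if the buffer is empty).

After op 1 (type): buf='two' undo_depth=1 redo_depth=0
After op 2 (undo): buf='(empty)' undo_depth=0 redo_depth=1
After op 3 (redo): buf='two' undo_depth=1 redo_depth=0
After op 4 (undo): buf='(empty)' undo_depth=0 redo_depth=1

Answer: empty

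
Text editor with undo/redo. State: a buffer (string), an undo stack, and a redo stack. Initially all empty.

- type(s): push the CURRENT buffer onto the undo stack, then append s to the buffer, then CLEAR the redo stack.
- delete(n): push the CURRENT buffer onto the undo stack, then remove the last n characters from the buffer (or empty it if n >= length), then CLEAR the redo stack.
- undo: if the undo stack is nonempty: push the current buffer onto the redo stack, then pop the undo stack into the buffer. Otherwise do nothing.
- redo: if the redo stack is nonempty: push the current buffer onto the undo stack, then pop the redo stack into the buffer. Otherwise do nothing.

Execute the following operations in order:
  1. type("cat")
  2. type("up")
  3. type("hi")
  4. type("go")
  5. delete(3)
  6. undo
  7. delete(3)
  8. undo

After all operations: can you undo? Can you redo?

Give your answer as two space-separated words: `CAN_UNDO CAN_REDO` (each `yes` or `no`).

Answer: yes yes

Derivation:
After op 1 (type): buf='cat' undo_depth=1 redo_depth=0
After op 2 (type): buf='catup' undo_depth=2 redo_depth=0
After op 3 (type): buf='catuphi' undo_depth=3 redo_depth=0
After op 4 (type): buf='catuphigo' undo_depth=4 redo_depth=0
After op 5 (delete): buf='catuph' undo_depth=5 redo_depth=0
After op 6 (undo): buf='catuphigo' undo_depth=4 redo_depth=1
After op 7 (delete): buf='catuph' undo_depth=5 redo_depth=0
After op 8 (undo): buf='catuphigo' undo_depth=4 redo_depth=1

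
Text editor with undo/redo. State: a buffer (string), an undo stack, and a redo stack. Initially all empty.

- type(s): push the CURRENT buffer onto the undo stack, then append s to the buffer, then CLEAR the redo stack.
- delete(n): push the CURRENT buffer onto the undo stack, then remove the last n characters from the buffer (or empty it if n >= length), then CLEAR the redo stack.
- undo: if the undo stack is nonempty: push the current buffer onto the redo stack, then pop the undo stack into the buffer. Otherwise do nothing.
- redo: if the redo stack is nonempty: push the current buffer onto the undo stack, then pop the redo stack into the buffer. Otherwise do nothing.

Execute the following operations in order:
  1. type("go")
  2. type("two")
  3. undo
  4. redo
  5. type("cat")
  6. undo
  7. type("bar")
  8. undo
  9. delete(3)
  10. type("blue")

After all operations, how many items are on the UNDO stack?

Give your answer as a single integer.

Answer: 4

Derivation:
After op 1 (type): buf='go' undo_depth=1 redo_depth=0
After op 2 (type): buf='gotwo' undo_depth=2 redo_depth=0
After op 3 (undo): buf='go' undo_depth=1 redo_depth=1
After op 4 (redo): buf='gotwo' undo_depth=2 redo_depth=0
After op 5 (type): buf='gotwocat' undo_depth=3 redo_depth=0
After op 6 (undo): buf='gotwo' undo_depth=2 redo_depth=1
After op 7 (type): buf='gotwobar' undo_depth=3 redo_depth=0
After op 8 (undo): buf='gotwo' undo_depth=2 redo_depth=1
After op 9 (delete): buf='go' undo_depth=3 redo_depth=0
After op 10 (type): buf='goblue' undo_depth=4 redo_depth=0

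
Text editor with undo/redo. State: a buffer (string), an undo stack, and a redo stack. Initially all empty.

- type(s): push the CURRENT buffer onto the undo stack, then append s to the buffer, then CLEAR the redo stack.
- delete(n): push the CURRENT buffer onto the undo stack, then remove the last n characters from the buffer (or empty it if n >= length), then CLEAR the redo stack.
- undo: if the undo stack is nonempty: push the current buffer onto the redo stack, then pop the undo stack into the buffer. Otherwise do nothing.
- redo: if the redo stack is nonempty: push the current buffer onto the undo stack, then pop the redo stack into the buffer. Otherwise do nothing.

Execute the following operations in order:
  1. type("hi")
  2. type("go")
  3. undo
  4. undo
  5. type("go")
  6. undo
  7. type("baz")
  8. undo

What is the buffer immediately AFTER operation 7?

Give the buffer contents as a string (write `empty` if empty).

After op 1 (type): buf='hi' undo_depth=1 redo_depth=0
After op 2 (type): buf='higo' undo_depth=2 redo_depth=0
After op 3 (undo): buf='hi' undo_depth=1 redo_depth=1
After op 4 (undo): buf='(empty)' undo_depth=0 redo_depth=2
After op 5 (type): buf='go' undo_depth=1 redo_depth=0
After op 6 (undo): buf='(empty)' undo_depth=0 redo_depth=1
After op 7 (type): buf='baz' undo_depth=1 redo_depth=0

Answer: baz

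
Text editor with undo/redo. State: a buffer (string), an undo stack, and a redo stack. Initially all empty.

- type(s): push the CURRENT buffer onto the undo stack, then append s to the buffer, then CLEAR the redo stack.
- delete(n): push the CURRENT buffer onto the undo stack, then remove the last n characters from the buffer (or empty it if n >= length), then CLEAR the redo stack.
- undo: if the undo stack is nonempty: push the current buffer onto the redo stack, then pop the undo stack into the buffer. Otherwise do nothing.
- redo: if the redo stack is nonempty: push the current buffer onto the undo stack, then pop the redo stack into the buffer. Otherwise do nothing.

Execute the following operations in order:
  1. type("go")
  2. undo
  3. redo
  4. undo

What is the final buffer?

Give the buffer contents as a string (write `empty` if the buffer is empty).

Answer: empty

Derivation:
After op 1 (type): buf='go' undo_depth=1 redo_depth=0
After op 2 (undo): buf='(empty)' undo_depth=0 redo_depth=1
After op 3 (redo): buf='go' undo_depth=1 redo_depth=0
After op 4 (undo): buf='(empty)' undo_depth=0 redo_depth=1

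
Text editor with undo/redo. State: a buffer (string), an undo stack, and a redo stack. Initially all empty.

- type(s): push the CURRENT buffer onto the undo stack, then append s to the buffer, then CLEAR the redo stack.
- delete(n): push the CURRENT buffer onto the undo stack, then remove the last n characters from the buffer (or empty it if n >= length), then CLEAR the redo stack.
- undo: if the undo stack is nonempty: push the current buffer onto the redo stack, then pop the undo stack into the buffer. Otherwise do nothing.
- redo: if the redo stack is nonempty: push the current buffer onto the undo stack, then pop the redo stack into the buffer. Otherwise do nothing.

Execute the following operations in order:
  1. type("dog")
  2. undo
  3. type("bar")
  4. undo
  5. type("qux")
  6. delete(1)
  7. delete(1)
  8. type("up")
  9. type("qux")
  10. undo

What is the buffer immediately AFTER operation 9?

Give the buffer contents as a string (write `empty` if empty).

After op 1 (type): buf='dog' undo_depth=1 redo_depth=0
After op 2 (undo): buf='(empty)' undo_depth=0 redo_depth=1
After op 3 (type): buf='bar' undo_depth=1 redo_depth=0
After op 4 (undo): buf='(empty)' undo_depth=0 redo_depth=1
After op 5 (type): buf='qux' undo_depth=1 redo_depth=0
After op 6 (delete): buf='qu' undo_depth=2 redo_depth=0
After op 7 (delete): buf='q' undo_depth=3 redo_depth=0
After op 8 (type): buf='qup' undo_depth=4 redo_depth=0
After op 9 (type): buf='qupqux' undo_depth=5 redo_depth=0

Answer: qupqux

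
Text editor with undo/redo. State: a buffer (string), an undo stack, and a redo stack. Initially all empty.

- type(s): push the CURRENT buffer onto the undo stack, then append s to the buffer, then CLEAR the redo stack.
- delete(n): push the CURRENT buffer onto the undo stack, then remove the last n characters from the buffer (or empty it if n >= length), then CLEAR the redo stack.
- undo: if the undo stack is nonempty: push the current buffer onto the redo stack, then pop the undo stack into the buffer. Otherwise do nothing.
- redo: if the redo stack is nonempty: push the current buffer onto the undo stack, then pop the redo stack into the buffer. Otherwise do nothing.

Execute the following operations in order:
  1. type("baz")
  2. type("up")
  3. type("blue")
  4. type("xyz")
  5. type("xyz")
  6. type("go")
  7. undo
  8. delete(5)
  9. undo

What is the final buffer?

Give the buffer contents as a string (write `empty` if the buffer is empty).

After op 1 (type): buf='baz' undo_depth=1 redo_depth=0
After op 2 (type): buf='bazup' undo_depth=2 redo_depth=0
After op 3 (type): buf='bazupblue' undo_depth=3 redo_depth=0
After op 4 (type): buf='bazupbluexyz' undo_depth=4 redo_depth=0
After op 5 (type): buf='bazupbluexyzxyz' undo_depth=5 redo_depth=0
After op 6 (type): buf='bazupbluexyzxyzgo' undo_depth=6 redo_depth=0
After op 7 (undo): buf='bazupbluexyzxyz' undo_depth=5 redo_depth=1
After op 8 (delete): buf='bazupbluex' undo_depth=6 redo_depth=0
After op 9 (undo): buf='bazupbluexyzxyz' undo_depth=5 redo_depth=1

Answer: bazupbluexyzxyz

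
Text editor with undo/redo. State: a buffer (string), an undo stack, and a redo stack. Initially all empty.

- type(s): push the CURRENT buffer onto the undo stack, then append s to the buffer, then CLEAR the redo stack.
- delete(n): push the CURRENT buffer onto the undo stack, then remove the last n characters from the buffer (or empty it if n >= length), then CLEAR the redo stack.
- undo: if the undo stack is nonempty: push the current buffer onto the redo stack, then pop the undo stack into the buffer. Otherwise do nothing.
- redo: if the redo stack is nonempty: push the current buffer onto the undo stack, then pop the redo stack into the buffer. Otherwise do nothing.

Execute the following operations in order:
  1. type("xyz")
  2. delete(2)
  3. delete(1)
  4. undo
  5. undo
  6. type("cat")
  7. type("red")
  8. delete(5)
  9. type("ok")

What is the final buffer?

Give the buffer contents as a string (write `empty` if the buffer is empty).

After op 1 (type): buf='xyz' undo_depth=1 redo_depth=0
After op 2 (delete): buf='x' undo_depth=2 redo_depth=0
After op 3 (delete): buf='(empty)' undo_depth=3 redo_depth=0
After op 4 (undo): buf='x' undo_depth=2 redo_depth=1
After op 5 (undo): buf='xyz' undo_depth=1 redo_depth=2
After op 6 (type): buf='xyzcat' undo_depth=2 redo_depth=0
After op 7 (type): buf='xyzcatred' undo_depth=3 redo_depth=0
After op 8 (delete): buf='xyzc' undo_depth=4 redo_depth=0
After op 9 (type): buf='xyzcok' undo_depth=5 redo_depth=0

Answer: xyzcok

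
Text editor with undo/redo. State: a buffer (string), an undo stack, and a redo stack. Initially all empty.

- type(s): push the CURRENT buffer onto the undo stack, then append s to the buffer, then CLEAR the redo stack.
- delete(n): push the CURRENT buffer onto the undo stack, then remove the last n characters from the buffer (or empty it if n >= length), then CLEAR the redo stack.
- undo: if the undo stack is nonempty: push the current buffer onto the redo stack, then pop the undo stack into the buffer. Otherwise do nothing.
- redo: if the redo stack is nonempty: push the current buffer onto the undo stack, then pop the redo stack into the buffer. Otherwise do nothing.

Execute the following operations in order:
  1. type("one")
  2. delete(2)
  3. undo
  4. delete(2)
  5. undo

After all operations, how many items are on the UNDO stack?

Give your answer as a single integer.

After op 1 (type): buf='one' undo_depth=1 redo_depth=0
After op 2 (delete): buf='o' undo_depth=2 redo_depth=0
After op 3 (undo): buf='one' undo_depth=1 redo_depth=1
After op 4 (delete): buf='o' undo_depth=2 redo_depth=0
After op 5 (undo): buf='one' undo_depth=1 redo_depth=1

Answer: 1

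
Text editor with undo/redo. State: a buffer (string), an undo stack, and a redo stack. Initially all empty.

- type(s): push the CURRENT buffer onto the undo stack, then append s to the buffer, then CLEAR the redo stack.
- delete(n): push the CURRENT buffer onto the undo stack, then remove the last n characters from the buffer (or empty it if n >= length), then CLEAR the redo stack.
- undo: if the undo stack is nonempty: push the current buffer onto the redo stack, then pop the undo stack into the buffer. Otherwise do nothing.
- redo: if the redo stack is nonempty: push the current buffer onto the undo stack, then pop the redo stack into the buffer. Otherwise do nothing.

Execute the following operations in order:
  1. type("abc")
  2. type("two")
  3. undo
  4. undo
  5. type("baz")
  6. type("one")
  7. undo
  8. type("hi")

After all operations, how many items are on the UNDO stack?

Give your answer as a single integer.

Answer: 2

Derivation:
After op 1 (type): buf='abc' undo_depth=1 redo_depth=0
After op 2 (type): buf='abctwo' undo_depth=2 redo_depth=0
After op 3 (undo): buf='abc' undo_depth=1 redo_depth=1
After op 4 (undo): buf='(empty)' undo_depth=0 redo_depth=2
After op 5 (type): buf='baz' undo_depth=1 redo_depth=0
After op 6 (type): buf='bazone' undo_depth=2 redo_depth=0
After op 7 (undo): buf='baz' undo_depth=1 redo_depth=1
After op 8 (type): buf='bazhi' undo_depth=2 redo_depth=0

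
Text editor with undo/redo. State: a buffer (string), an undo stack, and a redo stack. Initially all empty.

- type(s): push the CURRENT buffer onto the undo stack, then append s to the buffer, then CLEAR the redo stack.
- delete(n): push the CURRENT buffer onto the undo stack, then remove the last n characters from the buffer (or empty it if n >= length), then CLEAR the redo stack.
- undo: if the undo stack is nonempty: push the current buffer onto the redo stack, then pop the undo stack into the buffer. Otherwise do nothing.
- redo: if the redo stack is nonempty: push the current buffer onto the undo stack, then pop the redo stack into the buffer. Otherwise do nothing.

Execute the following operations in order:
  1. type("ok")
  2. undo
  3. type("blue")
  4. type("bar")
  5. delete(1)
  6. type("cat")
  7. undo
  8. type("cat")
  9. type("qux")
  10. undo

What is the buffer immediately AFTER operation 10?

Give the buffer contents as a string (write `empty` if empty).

Answer: bluebacat

Derivation:
After op 1 (type): buf='ok' undo_depth=1 redo_depth=0
After op 2 (undo): buf='(empty)' undo_depth=0 redo_depth=1
After op 3 (type): buf='blue' undo_depth=1 redo_depth=0
After op 4 (type): buf='bluebar' undo_depth=2 redo_depth=0
After op 5 (delete): buf='blueba' undo_depth=3 redo_depth=0
After op 6 (type): buf='bluebacat' undo_depth=4 redo_depth=0
After op 7 (undo): buf='blueba' undo_depth=3 redo_depth=1
After op 8 (type): buf='bluebacat' undo_depth=4 redo_depth=0
After op 9 (type): buf='bluebacatqux' undo_depth=5 redo_depth=0
After op 10 (undo): buf='bluebacat' undo_depth=4 redo_depth=1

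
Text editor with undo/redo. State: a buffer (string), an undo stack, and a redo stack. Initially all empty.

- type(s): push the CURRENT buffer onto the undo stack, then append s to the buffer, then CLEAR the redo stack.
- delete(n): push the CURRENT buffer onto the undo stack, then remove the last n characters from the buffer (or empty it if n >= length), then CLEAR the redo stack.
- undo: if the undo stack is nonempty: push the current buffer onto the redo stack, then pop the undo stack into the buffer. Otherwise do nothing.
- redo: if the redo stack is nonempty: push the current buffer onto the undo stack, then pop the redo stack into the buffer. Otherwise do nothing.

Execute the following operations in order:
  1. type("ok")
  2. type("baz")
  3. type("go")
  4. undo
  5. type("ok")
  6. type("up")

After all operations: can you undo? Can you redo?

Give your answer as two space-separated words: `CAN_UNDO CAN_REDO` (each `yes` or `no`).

Answer: yes no

Derivation:
After op 1 (type): buf='ok' undo_depth=1 redo_depth=0
After op 2 (type): buf='okbaz' undo_depth=2 redo_depth=0
After op 3 (type): buf='okbazgo' undo_depth=3 redo_depth=0
After op 4 (undo): buf='okbaz' undo_depth=2 redo_depth=1
After op 5 (type): buf='okbazok' undo_depth=3 redo_depth=0
After op 6 (type): buf='okbazokup' undo_depth=4 redo_depth=0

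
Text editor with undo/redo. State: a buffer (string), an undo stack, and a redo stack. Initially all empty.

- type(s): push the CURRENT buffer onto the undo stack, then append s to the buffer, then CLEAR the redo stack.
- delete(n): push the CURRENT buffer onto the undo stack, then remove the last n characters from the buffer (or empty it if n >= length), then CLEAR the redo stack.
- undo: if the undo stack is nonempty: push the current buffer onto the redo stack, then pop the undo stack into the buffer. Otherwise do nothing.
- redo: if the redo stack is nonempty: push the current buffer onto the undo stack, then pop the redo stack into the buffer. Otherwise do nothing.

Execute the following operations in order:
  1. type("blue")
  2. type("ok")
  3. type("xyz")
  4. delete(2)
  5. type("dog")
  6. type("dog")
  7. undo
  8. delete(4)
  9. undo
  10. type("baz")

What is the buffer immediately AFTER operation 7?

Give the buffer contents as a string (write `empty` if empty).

After op 1 (type): buf='blue' undo_depth=1 redo_depth=0
After op 2 (type): buf='blueok' undo_depth=2 redo_depth=0
After op 3 (type): buf='blueokxyz' undo_depth=3 redo_depth=0
After op 4 (delete): buf='blueokx' undo_depth=4 redo_depth=0
After op 5 (type): buf='blueokxdog' undo_depth=5 redo_depth=0
After op 6 (type): buf='blueokxdogdog' undo_depth=6 redo_depth=0
After op 7 (undo): buf='blueokxdog' undo_depth=5 redo_depth=1

Answer: blueokxdog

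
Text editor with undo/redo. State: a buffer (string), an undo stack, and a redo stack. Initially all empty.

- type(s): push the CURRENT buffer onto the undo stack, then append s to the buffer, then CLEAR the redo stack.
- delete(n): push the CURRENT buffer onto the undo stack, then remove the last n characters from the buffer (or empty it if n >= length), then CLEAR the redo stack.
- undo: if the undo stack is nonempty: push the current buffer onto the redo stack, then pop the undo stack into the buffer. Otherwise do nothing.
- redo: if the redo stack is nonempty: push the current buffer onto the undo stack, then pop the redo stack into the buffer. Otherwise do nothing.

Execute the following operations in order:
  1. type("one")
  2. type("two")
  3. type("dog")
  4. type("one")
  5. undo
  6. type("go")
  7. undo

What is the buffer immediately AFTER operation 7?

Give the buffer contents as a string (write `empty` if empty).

After op 1 (type): buf='one' undo_depth=1 redo_depth=0
After op 2 (type): buf='onetwo' undo_depth=2 redo_depth=0
After op 3 (type): buf='onetwodog' undo_depth=3 redo_depth=0
After op 4 (type): buf='onetwodogone' undo_depth=4 redo_depth=0
After op 5 (undo): buf='onetwodog' undo_depth=3 redo_depth=1
After op 6 (type): buf='onetwodoggo' undo_depth=4 redo_depth=0
After op 7 (undo): buf='onetwodog' undo_depth=3 redo_depth=1

Answer: onetwodog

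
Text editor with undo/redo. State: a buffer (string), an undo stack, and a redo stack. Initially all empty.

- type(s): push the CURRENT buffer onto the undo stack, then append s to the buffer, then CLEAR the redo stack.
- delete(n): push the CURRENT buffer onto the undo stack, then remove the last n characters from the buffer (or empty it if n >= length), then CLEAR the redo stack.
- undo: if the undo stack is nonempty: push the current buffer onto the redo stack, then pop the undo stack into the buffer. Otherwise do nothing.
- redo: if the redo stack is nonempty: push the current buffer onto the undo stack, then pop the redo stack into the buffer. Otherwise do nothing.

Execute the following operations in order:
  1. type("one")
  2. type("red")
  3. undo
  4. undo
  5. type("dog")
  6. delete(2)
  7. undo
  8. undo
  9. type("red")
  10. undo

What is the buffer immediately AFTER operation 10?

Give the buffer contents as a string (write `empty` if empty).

After op 1 (type): buf='one' undo_depth=1 redo_depth=0
After op 2 (type): buf='onered' undo_depth=2 redo_depth=0
After op 3 (undo): buf='one' undo_depth=1 redo_depth=1
After op 4 (undo): buf='(empty)' undo_depth=0 redo_depth=2
After op 5 (type): buf='dog' undo_depth=1 redo_depth=0
After op 6 (delete): buf='d' undo_depth=2 redo_depth=0
After op 7 (undo): buf='dog' undo_depth=1 redo_depth=1
After op 8 (undo): buf='(empty)' undo_depth=0 redo_depth=2
After op 9 (type): buf='red' undo_depth=1 redo_depth=0
After op 10 (undo): buf='(empty)' undo_depth=0 redo_depth=1

Answer: empty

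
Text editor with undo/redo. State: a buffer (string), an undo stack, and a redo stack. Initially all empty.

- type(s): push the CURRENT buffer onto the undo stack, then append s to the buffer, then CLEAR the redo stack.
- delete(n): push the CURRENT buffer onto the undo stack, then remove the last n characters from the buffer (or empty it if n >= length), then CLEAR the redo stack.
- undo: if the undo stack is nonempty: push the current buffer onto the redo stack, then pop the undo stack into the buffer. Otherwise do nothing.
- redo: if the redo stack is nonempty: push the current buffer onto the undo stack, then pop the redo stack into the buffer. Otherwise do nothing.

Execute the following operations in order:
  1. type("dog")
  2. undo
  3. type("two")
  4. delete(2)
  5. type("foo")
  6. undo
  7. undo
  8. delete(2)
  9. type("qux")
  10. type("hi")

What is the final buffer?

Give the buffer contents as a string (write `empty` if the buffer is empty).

Answer: tquxhi

Derivation:
After op 1 (type): buf='dog' undo_depth=1 redo_depth=0
After op 2 (undo): buf='(empty)' undo_depth=0 redo_depth=1
After op 3 (type): buf='two' undo_depth=1 redo_depth=0
After op 4 (delete): buf='t' undo_depth=2 redo_depth=0
After op 5 (type): buf='tfoo' undo_depth=3 redo_depth=0
After op 6 (undo): buf='t' undo_depth=2 redo_depth=1
After op 7 (undo): buf='two' undo_depth=1 redo_depth=2
After op 8 (delete): buf='t' undo_depth=2 redo_depth=0
After op 9 (type): buf='tqux' undo_depth=3 redo_depth=0
After op 10 (type): buf='tquxhi' undo_depth=4 redo_depth=0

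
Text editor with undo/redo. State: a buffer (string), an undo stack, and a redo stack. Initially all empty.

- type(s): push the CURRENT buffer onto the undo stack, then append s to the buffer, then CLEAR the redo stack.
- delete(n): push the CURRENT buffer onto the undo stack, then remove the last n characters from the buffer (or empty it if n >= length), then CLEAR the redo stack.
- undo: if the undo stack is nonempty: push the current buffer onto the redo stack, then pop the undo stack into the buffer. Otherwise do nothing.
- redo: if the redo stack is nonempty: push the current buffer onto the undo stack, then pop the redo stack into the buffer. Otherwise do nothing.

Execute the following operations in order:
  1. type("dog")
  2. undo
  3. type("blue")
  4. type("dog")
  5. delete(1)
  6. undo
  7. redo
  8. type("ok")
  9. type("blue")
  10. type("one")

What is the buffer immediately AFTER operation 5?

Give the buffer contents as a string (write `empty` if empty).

After op 1 (type): buf='dog' undo_depth=1 redo_depth=0
After op 2 (undo): buf='(empty)' undo_depth=0 redo_depth=1
After op 3 (type): buf='blue' undo_depth=1 redo_depth=0
After op 4 (type): buf='bluedog' undo_depth=2 redo_depth=0
After op 5 (delete): buf='bluedo' undo_depth=3 redo_depth=0

Answer: bluedo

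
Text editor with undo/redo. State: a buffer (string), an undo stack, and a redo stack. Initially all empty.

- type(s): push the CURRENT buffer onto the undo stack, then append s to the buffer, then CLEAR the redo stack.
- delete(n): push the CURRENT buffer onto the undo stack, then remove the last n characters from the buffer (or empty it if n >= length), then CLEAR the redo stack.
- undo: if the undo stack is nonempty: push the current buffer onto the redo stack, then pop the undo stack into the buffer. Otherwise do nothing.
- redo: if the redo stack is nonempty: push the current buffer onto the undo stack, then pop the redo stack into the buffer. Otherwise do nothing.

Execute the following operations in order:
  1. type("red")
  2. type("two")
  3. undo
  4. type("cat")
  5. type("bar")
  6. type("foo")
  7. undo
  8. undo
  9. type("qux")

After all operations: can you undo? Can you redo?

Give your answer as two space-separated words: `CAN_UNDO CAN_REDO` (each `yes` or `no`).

Answer: yes no

Derivation:
After op 1 (type): buf='red' undo_depth=1 redo_depth=0
After op 2 (type): buf='redtwo' undo_depth=2 redo_depth=0
After op 3 (undo): buf='red' undo_depth=1 redo_depth=1
After op 4 (type): buf='redcat' undo_depth=2 redo_depth=0
After op 5 (type): buf='redcatbar' undo_depth=3 redo_depth=0
After op 6 (type): buf='redcatbarfoo' undo_depth=4 redo_depth=0
After op 7 (undo): buf='redcatbar' undo_depth=3 redo_depth=1
After op 8 (undo): buf='redcat' undo_depth=2 redo_depth=2
After op 9 (type): buf='redcatqux' undo_depth=3 redo_depth=0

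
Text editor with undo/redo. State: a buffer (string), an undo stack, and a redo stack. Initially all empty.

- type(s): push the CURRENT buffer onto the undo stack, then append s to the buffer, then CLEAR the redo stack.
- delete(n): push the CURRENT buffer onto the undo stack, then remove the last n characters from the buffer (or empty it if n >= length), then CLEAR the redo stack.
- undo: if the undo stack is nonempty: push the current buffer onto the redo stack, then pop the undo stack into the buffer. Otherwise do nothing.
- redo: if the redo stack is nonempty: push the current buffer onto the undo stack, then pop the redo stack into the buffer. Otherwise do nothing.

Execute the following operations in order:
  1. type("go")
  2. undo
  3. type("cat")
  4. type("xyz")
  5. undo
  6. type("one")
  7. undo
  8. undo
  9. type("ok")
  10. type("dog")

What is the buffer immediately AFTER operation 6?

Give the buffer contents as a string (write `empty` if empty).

Answer: catone

Derivation:
After op 1 (type): buf='go' undo_depth=1 redo_depth=0
After op 2 (undo): buf='(empty)' undo_depth=0 redo_depth=1
After op 3 (type): buf='cat' undo_depth=1 redo_depth=0
After op 4 (type): buf='catxyz' undo_depth=2 redo_depth=0
After op 5 (undo): buf='cat' undo_depth=1 redo_depth=1
After op 6 (type): buf='catone' undo_depth=2 redo_depth=0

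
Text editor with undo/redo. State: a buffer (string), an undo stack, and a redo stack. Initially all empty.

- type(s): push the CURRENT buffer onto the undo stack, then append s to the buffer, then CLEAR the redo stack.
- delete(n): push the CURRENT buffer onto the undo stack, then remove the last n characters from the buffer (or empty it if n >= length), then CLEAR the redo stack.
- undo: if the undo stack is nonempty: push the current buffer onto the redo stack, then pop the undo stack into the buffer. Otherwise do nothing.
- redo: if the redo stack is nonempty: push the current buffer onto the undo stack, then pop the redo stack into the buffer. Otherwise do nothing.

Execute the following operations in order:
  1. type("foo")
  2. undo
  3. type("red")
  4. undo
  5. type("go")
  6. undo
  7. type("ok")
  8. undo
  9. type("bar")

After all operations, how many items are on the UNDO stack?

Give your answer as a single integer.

After op 1 (type): buf='foo' undo_depth=1 redo_depth=0
After op 2 (undo): buf='(empty)' undo_depth=0 redo_depth=1
After op 3 (type): buf='red' undo_depth=1 redo_depth=0
After op 4 (undo): buf='(empty)' undo_depth=0 redo_depth=1
After op 5 (type): buf='go' undo_depth=1 redo_depth=0
After op 6 (undo): buf='(empty)' undo_depth=0 redo_depth=1
After op 7 (type): buf='ok' undo_depth=1 redo_depth=0
After op 8 (undo): buf='(empty)' undo_depth=0 redo_depth=1
After op 9 (type): buf='bar' undo_depth=1 redo_depth=0

Answer: 1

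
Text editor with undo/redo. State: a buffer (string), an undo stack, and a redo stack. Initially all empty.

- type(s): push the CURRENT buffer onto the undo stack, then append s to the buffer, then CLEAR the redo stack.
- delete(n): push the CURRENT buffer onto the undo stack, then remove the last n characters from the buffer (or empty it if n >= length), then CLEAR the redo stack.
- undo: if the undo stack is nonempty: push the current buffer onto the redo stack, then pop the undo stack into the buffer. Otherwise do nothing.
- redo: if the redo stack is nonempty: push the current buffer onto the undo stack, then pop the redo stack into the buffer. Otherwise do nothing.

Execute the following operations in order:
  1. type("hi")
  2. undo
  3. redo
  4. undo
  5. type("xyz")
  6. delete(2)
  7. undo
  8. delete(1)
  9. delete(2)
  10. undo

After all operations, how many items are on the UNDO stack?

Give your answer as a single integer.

Answer: 2

Derivation:
After op 1 (type): buf='hi' undo_depth=1 redo_depth=0
After op 2 (undo): buf='(empty)' undo_depth=0 redo_depth=1
After op 3 (redo): buf='hi' undo_depth=1 redo_depth=0
After op 4 (undo): buf='(empty)' undo_depth=0 redo_depth=1
After op 5 (type): buf='xyz' undo_depth=1 redo_depth=0
After op 6 (delete): buf='x' undo_depth=2 redo_depth=0
After op 7 (undo): buf='xyz' undo_depth=1 redo_depth=1
After op 8 (delete): buf='xy' undo_depth=2 redo_depth=0
After op 9 (delete): buf='(empty)' undo_depth=3 redo_depth=0
After op 10 (undo): buf='xy' undo_depth=2 redo_depth=1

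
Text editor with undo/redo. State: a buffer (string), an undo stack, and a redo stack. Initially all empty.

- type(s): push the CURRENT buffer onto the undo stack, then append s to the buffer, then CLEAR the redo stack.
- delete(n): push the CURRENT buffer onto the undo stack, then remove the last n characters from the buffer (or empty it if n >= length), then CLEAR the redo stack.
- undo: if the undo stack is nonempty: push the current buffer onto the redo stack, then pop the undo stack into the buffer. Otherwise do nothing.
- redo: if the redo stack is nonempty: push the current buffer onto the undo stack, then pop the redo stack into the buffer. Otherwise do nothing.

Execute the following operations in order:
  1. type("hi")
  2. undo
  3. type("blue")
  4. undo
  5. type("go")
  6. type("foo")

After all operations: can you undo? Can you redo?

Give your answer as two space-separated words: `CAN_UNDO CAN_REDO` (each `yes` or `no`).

Answer: yes no

Derivation:
After op 1 (type): buf='hi' undo_depth=1 redo_depth=0
After op 2 (undo): buf='(empty)' undo_depth=0 redo_depth=1
After op 3 (type): buf='blue' undo_depth=1 redo_depth=0
After op 4 (undo): buf='(empty)' undo_depth=0 redo_depth=1
After op 5 (type): buf='go' undo_depth=1 redo_depth=0
After op 6 (type): buf='gofoo' undo_depth=2 redo_depth=0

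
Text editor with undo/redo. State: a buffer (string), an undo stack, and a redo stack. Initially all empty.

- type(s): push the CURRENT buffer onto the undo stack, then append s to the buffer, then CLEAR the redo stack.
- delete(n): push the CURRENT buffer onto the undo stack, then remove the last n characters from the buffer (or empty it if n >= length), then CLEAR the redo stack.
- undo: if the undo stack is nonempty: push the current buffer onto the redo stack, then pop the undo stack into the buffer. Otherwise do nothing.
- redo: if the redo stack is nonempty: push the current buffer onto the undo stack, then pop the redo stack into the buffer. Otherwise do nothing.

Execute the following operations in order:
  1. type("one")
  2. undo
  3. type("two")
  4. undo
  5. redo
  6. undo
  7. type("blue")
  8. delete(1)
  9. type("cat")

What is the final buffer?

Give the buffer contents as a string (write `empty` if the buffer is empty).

After op 1 (type): buf='one' undo_depth=1 redo_depth=0
After op 2 (undo): buf='(empty)' undo_depth=0 redo_depth=1
After op 3 (type): buf='two' undo_depth=1 redo_depth=0
After op 4 (undo): buf='(empty)' undo_depth=0 redo_depth=1
After op 5 (redo): buf='two' undo_depth=1 redo_depth=0
After op 6 (undo): buf='(empty)' undo_depth=0 redo_depth=1
After op 7 (type): buf='blue' undo_depth=1 redo_depth=0
After op 8 (delete): buf='blu' undo_depth=2 redo_depth=0
After op 9 (type): buf='blucat' undo_depth=3 redo_depth=0

Answer: blucat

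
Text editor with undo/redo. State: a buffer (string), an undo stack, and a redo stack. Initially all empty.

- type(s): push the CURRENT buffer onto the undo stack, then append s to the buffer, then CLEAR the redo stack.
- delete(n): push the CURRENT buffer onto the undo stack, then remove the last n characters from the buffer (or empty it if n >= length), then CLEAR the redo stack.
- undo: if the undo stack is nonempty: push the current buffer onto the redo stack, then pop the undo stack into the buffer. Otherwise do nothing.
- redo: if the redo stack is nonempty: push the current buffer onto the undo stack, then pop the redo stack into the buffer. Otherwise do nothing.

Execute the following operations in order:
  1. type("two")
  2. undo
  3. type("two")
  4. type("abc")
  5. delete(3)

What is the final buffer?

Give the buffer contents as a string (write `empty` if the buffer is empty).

After op 1 (type): buf='two' undo_depth=1 redo_depth=0
After op 2 (undo): buf='(empty)' undo_depth=0 redo_depth=1
After op 3 (type): buf='two' undo_depth=1 redo_depth=0
After op 4 (type): buf='twoabc' undo_depth=2 redo_depth=0
After op 5 (delete): buf='two' undo_depth=3 redo_depth=0

Answer: two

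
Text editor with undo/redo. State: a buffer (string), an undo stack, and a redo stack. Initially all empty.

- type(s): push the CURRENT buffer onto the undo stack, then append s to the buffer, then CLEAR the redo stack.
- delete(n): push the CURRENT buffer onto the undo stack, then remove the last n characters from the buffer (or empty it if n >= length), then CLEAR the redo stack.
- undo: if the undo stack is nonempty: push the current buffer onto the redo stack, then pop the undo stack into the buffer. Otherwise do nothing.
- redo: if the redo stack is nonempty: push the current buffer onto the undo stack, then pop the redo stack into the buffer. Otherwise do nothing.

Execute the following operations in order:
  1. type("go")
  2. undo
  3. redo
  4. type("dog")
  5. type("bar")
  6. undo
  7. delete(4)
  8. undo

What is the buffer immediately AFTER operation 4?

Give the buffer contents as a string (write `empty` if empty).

Answer: godog

Derivation:
After op 1 (type): buf='go' undo_depth=1 redo_depth=0
After op 2 (undo): buf='(empty)' undo_depth=0 redo_depth=1
After op 3 (redo): buf='go' undo_depth=1 redo_depth=0
After op 4 (type): buf='godog' undo_depth=2 redo_depth=0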